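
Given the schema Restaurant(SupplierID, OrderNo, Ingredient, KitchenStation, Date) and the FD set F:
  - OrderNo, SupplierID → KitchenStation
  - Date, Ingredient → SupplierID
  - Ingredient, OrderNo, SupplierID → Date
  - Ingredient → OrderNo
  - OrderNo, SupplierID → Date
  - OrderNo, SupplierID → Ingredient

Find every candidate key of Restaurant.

{Date, Ingredient}, {Ingredient, SupplierID}, {OrderNo, SupplierID}

{Date, Ingredient}⁺ = {Date, Ingredient, KitchenStation, OrderNo, SupplierID} — all of the relation — so {Date, Ingredient} is a candidate key.
{Ingredient, SupplierID}⁺ = {Date, Ingredient, KitchenStation, OrderNo, SupplierID} — all of the relation — so {Ingredient, SupplierID} is a candidate key.
{OrderNo, SupplierID}⁺ = {Date, Ingredient, KitchenStation, OrderNo, SupplierID} — all of the relation — so {OrderNo, SupplierID} is a candidate key.
These are minimal and exhaustive — every other superkey contains one of them.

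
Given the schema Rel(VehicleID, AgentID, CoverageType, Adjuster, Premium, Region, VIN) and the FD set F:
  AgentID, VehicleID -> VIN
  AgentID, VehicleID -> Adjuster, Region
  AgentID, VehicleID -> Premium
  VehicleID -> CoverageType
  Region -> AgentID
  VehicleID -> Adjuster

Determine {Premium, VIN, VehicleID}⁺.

{Adjuster, CoverageType, Premium, VIN, VehicleID}

Start with {Premium, VIN, VehicleID}.
VehicleID -> CoverageType applies; add {CoverageType} → now {CoverageType, Premium, VIN, VehicleID}.
VehicleID -> Adjuster applies; add {Adjuster} → now {Adjuster, CoverageType, Premium, VIN, VehicleID}.
No further FD applies.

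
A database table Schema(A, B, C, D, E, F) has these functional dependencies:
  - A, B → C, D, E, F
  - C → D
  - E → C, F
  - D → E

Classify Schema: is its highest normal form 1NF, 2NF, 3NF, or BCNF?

2NF

Candidate key: {A, B}. Prime attributes: {A, B}.
C → D breaks BCNF: {C}⁺ = {C, D, E, F}, so {C} is not a superkey.
C → D has non-prime {D} on the right and a non-superkey on the left, so 3NF fails.
No non-prime attribute depends on a proper subset of any candidate key, so 2NF holds.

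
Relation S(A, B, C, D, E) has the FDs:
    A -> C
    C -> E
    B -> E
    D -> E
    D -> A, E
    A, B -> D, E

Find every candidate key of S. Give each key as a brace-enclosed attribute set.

{A, B}, {B, D}

{B} never appears on the right of any FD, so every key must include it.
{A, B}⁺ = {A, B, C, D, E}, which is every attribute, so {A, B} is a candidate key.
{B, D}⁺ = {A, B, C, D, E}, which is every attribute, so {B, D} is a candidate key.
No proper subset of any of these is a key, and no other minimal superkey exists.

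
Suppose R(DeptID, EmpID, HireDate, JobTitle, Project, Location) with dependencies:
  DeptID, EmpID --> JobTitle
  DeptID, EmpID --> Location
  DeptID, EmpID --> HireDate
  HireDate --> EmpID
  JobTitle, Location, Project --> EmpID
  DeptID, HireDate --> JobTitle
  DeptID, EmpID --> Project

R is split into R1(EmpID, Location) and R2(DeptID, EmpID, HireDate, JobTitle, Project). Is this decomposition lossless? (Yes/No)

No

Common attributes: {EmpID}; their closure is {EmpID}.
Neither R1 nor R2 is contained in that closure, so the decomposition is lossy.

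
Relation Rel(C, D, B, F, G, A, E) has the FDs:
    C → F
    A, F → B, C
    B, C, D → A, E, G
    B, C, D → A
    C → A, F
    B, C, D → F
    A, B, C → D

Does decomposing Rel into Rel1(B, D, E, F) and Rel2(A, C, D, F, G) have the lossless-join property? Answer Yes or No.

No

The shared attributes are {D, F} and {D, F}⁺ = {D, F}.
The closure covers neither Rel1 nor Rel2 entirely; the join is not lossless.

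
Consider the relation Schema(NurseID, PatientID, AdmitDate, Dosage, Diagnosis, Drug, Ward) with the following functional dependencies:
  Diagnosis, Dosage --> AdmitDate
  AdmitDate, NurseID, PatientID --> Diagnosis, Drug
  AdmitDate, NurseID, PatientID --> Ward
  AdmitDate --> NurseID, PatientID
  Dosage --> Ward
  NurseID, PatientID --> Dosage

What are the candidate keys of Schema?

{AdmitDate}⁺ = {AdmitDate, Diagnosis, Dosage, Drug, NurseID, PatientID, Ward}, which is every attribute, so {AdmitDate} is a candidate key.
{Diagnosis, Dosage}⁺ = {AdmitDate, Diagnosis, Dosage, Drug, NurseID, PatientID, Ward}, which is every attribute, so {Diagnosis, Dosage} is a candidate key.
{Diagnosis, NurseID, PatientID}⁺ = {AdmitDate, Diagnosis, Dosage, Drug, NurseID, PatientID, Ward}, which is every attribute, so {Diagnosis, NurseID, PatientID} is a candidate key.
Any other superkey properly contains one of these, so there are no further candidate keys.

{AdmitDate}, {Diagnosis, Dosage}, {Diagnosis, NurseID, PatientID}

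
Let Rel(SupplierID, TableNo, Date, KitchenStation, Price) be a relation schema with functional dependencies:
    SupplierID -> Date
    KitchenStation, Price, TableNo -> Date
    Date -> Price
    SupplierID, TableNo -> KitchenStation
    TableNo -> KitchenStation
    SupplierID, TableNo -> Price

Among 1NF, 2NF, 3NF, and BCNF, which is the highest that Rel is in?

1NF

Candidate key: {SupplierID, TableNo}. Prime attributes: {SupplierID, TableNo}.
SupplierID -> Date breaks BCNF: {SupplierID}⁺ = {Date, Price, SupplierID}, so {SupplierID} is not a superkey.
Because {Date} is non-prime and the left side of SupplierID -> Date is not a superkey, the relation is not in 3NF.
The proper key subset {SupplierID} of {SupplierID, TableNo} determines non-prime {Date, Price}, so the relation is not even in 2NF.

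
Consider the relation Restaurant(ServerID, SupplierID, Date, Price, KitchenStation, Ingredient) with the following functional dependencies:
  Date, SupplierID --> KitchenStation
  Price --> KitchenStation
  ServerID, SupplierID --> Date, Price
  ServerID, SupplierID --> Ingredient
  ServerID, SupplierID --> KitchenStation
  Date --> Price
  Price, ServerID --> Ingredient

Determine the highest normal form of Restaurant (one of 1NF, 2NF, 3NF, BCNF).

Candidate key: {ServerID, SupplierID}. Prime attributes: {ServerID, SupplierID}.
For Date, SupplierID --> KitchenStation we have {Date, SupplierID}⁺ = {Date, KitchenStation, Price, SupplierID}; {Date, SupplierID} is not a superkey, so BCNF fails.
Date, SupplierID --> KitchenStation determines the non-prime attribute {KitchenStation} from a non-superkey — 3NF is violated.
No non-prime attribute depends on a proper subset of any candidate key, so 2NF holds.

2NF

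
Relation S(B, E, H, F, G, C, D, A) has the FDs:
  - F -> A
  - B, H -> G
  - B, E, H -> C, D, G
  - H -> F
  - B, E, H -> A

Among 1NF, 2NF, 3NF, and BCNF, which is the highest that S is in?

1NF

Candidate key: {B, E, H}. Prime attributes: {B, E, H}.
F -> A breaks BCNF: {F}⁺ = {A, F}, so {F} is not a superkey.
Because {A} is non-prime and the left side of F -> A is not a superkey, the relation is not in 3NF.
Since {H} ⊂ {B, E, H} and {H}⁺ ⊇ {A, F} with {A, F} non-prime, there is a partial dependency; 2NF fails.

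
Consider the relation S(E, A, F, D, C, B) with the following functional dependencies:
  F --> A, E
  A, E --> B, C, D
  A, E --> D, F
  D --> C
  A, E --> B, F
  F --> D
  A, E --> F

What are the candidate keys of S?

{F} is a candidate key since {F}⁺ = {A, B, C, D, E, F} covers every attribute.
{A, E} is a candidate key since {A, E}⁺ = {A, B, C, D, E, F} covers every attribute.
No proper subset of any of these is a key, and no other minimal superkey exists.

{A, E}, {F}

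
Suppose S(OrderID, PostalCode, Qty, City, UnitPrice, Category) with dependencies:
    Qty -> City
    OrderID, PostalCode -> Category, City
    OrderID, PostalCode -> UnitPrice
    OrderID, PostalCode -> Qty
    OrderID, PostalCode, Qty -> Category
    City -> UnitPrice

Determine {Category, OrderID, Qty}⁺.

{Category, City, OrderID, Qty, UnitPrice}

Start with {Category, OrderID, Qty}.
Qty -> City applies; add {City} → now {Category, City, OrderID, Qty}.
City -> UnitPrice applies; add {UnitPrice} → now {Category, City, OrderID, Qty, UnitPrice}.
No further FD applies.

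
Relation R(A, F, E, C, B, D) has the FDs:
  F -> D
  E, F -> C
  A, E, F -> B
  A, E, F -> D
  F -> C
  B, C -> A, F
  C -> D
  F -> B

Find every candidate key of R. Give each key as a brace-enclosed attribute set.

{B, C, E}, {E, F}

No FD produces {E}, so it must be in every candidate key.
{E, F} is a candidate key since {E, F}⁺ = {A, B, C, D, E, F} covers every attribute.
{B, C, E} is a candidate key since {B, C, E}⁺ = {A, B, C, D, E, F} covers every attribute.
These are minimal and exhaustive — every other superkey contains one of them.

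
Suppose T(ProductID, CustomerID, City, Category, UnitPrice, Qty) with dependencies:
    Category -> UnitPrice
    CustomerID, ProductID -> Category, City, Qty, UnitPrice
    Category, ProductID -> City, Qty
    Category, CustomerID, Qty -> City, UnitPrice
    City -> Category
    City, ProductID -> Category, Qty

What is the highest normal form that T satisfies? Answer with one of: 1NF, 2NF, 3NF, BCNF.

Candidate key: {CustomerID, ProductID}. Prime attributes: {CustomerID, ProductID}.
Category -> UnitPrice: {Category}⁺ = {Category, UnitPrice}, which is not all of the attributes, so the left side is not a superkey — BCNF is violated.
Category -> UnitPrice has non-prime {UnitPrice} on the right and a non-superkey on the left, so 3NF fails.
No proper subset of a key has a non-prime attribute in its closure, so there is no partial dependency; 2NF holds.

2NF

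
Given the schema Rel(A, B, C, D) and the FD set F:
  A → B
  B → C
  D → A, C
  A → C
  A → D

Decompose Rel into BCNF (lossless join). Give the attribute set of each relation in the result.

Candidate keys of the original relation: {A}, {D}.
Within {A, B, C, D}: {B}⁺ ∩ {A, B, C, D} = {B, C}, not the whole set, so B → C violates BCNF; decompose into {B, C} and {A, B, D}.
{B, C} has no BCNF violation.
{A, B, D} has no BCNF violation.

{A, B, D}; {B, C}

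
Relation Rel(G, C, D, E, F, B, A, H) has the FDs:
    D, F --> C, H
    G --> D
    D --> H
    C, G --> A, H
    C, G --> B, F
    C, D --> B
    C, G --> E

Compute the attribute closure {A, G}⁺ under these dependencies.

{A, D, G, H}

Start with {A, G}.
G --> D applies; add {D} → now {A, D, G}.
D --> H applies; add {H} → now {A, D, G, H}.
No further FD applies.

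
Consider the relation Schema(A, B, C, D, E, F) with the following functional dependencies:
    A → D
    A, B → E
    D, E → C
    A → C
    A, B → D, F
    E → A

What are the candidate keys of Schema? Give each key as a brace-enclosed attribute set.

{A, B}, {B, E}

Attributes never on any right-hand side: {B} — every candidate key must contain it.
{A, B} is a candidate key since {A, B}⁺ = {A, B, C, D, E, F} covers every attribute.
{B, E} is a candidate key since {B, E}⁺ = {A, B, C, D, E, F} covers every attribute.
No proper subset of any of these is a key, and no other minimal superkey exists.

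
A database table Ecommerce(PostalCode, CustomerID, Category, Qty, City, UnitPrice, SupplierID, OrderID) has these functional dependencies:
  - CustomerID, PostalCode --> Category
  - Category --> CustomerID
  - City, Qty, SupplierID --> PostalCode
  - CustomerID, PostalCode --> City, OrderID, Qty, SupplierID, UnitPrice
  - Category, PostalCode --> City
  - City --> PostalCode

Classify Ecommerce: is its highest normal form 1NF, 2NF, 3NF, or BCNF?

Candidate keys: {Category, City}, {Category, PostalCode}, {City, CustomerID}, {CustomerID, PostalCode}. Prime attributes: {Category, City, CustomerID, PostalCode}.
Category --> CustomerID breaks BCNF: {Category}⁺ = {Category, CustomerID}, so {Category} is not a superkey.
Its right-hand attributes {CustomerID} are all prime, as are those of every other non-superkey FD — the relation is in 3NF.

3NF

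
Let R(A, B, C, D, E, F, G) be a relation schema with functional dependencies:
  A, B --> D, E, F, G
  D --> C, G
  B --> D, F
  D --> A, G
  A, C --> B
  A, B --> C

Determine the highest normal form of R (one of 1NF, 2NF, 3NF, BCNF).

Candidate keys: {A, C}, {B}, {D}. Prime attributes: {A, B, C, D}.
Every FD has a superkey on the left, so the relation is in BCNF.

BCNF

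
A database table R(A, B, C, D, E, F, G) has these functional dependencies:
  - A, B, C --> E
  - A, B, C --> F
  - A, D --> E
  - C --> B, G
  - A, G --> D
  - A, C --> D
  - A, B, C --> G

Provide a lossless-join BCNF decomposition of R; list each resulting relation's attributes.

{A, C, D, F}; {A, D, E}; {B, C, G}

Candidate key of the original relation: {A, C}.
In {A, B, C, D, E, F, G}, {A, D} is not a superkey ({A, D}⁺ restricted to this set is {A, D, E}), so split on A, D --> E into {A, D, E} and {A, B, C, D, F, G}.
{A, D, E} is in BCNF.
In {A, B, C, D, F, G}, {C} is not a superkey ({C}⁺ restricted to this set is {B, C, G}), so split on C --> B, G into {B, C, G} and {A, C, D, F}.
{B, C, G} is in BCNF.
{A, C, D, F} is in BCNF.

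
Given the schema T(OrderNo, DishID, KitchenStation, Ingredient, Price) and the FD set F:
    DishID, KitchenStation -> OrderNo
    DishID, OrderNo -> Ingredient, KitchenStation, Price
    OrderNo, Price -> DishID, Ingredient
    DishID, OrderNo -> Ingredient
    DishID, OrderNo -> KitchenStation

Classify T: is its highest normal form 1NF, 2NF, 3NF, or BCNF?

BCNF

Candidate keys: {DishID, KitchenStation}, {DishID, OrderNo}, {OrderNo, Price}. Prime attributes: {DishID, KitchenStation, OrderNo, Price}.
Every FD has a superkey on the left, so the relation is in BCNF.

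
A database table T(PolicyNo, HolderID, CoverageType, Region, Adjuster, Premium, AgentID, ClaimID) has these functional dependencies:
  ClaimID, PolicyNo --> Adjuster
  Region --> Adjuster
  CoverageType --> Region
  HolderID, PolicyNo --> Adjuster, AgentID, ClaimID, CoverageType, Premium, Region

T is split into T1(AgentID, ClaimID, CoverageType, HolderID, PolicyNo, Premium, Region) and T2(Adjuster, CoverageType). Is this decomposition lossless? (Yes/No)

Yes

T1 ∩ T2 = {CoverageType}; its closure under F is {Adjuster, CoverageType, Region}.
This includes all of T2, so the common attributes are a superkey of T2 — the join is lossless.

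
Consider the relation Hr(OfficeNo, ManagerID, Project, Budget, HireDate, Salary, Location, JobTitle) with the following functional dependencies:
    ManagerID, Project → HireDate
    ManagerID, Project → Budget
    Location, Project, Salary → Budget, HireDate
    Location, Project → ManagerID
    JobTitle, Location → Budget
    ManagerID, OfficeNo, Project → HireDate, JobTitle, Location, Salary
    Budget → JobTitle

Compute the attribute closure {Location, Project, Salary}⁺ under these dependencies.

{Budget, HireDate, JobTitle, Location, ManagerID, Project, Salary}

Start with {Location, Project, Salary}.
Location, Project, Salary → Budget, HireDate applies; add {Budget, HireDate} → now {Budget, HireDate, Location, Project, Salary}.
Location, Project → ManagerID applies; add {ManagerID} → now {Budget, HireDate, Location, ManagerID, Project, Salary}.
Budget → JobTitle applies; add {JobTitle} → now {Budget, HireDate, JobTitle, Location, ManagerID, Project, Salary}.
No further FD applies.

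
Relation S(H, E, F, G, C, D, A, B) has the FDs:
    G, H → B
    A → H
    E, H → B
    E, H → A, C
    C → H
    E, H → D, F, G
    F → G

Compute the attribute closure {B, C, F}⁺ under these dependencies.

Start with {B, C, F}.
C → H applies; add {H} → now {B, C, F, H}.
F → G applies; add {G} → now {B, C, F, G, H}.
No further FD applies.

{B, C, F, G, H}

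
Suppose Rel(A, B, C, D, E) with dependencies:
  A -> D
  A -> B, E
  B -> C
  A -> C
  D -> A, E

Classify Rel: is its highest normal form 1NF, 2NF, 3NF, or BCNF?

Candidate keys: {A}, {D}. Prime attributes: {A, D}.
For B -> C we have {B}⁺ = {B, C}; {B} is not a superkey, so BCNF fails.
B -> C determines the non-prime attribute {C} from a non-superkey — 3NF is violated.
Every candidate key is a single attribute, so no partial dependency is possible; 2NF holds.

2NF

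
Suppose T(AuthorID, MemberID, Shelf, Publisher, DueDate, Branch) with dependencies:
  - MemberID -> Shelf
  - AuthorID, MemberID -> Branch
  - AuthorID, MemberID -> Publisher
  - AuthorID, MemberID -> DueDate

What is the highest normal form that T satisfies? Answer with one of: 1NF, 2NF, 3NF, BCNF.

Candidate key: {AuthorID, MemberID}. Prime attributes: {AuthorID, MemberID}.
MemberID -> Shelf: {MemberID}⁺ = {MemberID, Shelf}, which is not all of the attributes, so the left side is not a superkey — BCNF is violated.
MemberID -> Shelf determines the non-prime attribute {Shelf} from a non-superkey — 3NF is violated.
{MemberID} is a proper subset of the key {AuthorID, MemberID}, and {MemberID}⁺ contains the non-prime attribute {Shelf} — a partial dependency, so 2NF is violated.

1NF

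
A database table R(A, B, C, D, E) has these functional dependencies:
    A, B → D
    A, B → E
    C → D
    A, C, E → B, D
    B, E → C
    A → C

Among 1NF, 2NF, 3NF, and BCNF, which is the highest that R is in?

1NF

Candidate keys: {A, B}, {A, E}. Prime attributes: {A, B, E}.
C → D breaks BCNF: {C}⁺ = {C, D}, so {C} is not a superkey.
C → D determines the non-prime attribute {D} from a non-superkey — 3NF is violated.
The proper key subset {A} of {A, B} determines non-prime {C, D}, so the relation is not even in 2NF.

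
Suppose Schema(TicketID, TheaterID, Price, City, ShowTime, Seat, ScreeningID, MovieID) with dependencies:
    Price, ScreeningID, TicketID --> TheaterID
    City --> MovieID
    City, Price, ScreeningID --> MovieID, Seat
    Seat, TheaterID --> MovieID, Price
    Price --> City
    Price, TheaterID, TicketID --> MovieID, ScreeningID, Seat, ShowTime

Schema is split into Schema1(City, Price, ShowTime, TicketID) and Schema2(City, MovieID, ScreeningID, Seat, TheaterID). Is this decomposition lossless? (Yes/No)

No

Common attributes: {City}; their closure is {City, MovieID}.
Schema1 ⊄ {City, MovieID} and Schema2 ⊄ {City, MovieID}, so the split is lossy.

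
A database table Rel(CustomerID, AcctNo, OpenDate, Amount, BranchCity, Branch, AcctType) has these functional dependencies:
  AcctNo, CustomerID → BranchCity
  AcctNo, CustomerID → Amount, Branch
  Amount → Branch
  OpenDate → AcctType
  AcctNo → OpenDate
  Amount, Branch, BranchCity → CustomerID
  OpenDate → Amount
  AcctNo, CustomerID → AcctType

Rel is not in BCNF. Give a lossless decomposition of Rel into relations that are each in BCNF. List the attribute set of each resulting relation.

{AcctNo, BranchCity, CustomerID}; {AcctNo, OpenDate}; {AcctType, Amount, OpenDate}; {Amount, Branch}

Candidate keys of the original relation: {AcctNo, BranchCity}, {AcctNo, CustomerID}.
{AcctNo, AcctType, Amount, Branch, BranchCity, CustomerID, OpenDate}: {Amount} determines {Amount, Branch} here but is not a superkey — split on Amount → Branch, giving {Amount, Branch} and {AcctNo, AcctType, Amount, BranchCity, CustomerID, OpenDate}.
{Amount, Branch}: every determinant is a superkey — BCNF.
{AcctNo, AcctType, Amount, BranchCity, CustomerID, OpenDate}: {OpenDate} determines {AcctType, Amount, OpenDate} here but is not a superkey — split on OpenDate → AcctType, Amount, giving {AcctType, Amount, OpenDate} and {AcctNo, BranchCity, CustomerID, OpenDate}.
{AcctType, Amount, OpenDate}: every determinant is a superkey — BCNF.
{AcctNo, BranchCity, CustomerID, OpenDate}: {AcctNo} determines {AcctNo, OpenDate} here but is not a superkey — split on AcctNo → OpenDate, giving {AcctNo, OpenDate} and {AcctNo, BranchCity, CustomerID}.
{AcctNo, OpenDate}: every determinant is a superkey — BCNF.
{AcctNo, BranchCity, CustomerID}: every determinant is a superkey — BCNF.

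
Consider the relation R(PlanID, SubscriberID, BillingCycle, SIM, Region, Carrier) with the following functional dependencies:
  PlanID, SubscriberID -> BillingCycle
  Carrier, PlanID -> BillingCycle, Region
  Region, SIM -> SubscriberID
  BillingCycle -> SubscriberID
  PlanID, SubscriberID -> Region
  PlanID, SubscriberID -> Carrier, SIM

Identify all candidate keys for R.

No FD produces {PlanID}, so it must be in every candidate key.
{BillingCycle, PlanID}⁺ = {BillingCycle, Carrier, PlanID, Region, SIM, SubscriberID} — all of the relation — so {BillingCycle, PlanID} is a candidate key.
{Carrier, PlanID}⁺ = {BillingCycle, Carrier, PlanID, Region, SIM, SubscriberID} — all of the relation — so {Carrier, PlanID} is a candidate key.
{PlanID, SubscriberID}⁺ = {BillingCycle, Carrier, PlanID, Region, SIM, SubscriberID} — all of the relation — so {PlanID, SubscriberID} is a candidate key.
{PlanID, Region, SIM}⁺ = {BillingCycle, Carrier, PlanID, Region, SIM, SubscriberID} — all of the relation — so {PlanID, Region, SIM} is a candidate key.
Any other superkey properly contains one of these, so there are no further candidate keys.

{BillingCycle, PlanID}, {Carrier, PlanID}, {PlanID, Region, SIM}, {PlanID, SubscriberID}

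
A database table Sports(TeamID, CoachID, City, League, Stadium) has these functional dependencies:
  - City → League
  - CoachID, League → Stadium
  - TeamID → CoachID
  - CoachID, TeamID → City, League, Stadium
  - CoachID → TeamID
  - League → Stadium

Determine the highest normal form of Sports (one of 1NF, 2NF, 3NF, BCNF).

2NF

Candidate keys: {CoachID}, {TeamID}. Prime attributes: {CoachID, TeamID}.
City → League breaks BCNF: {City}⁺ = {City, League, Stadium}, so {City} is not a superkey.
City → League determines the non-prime attribute {League} from a non-superkey — 3NF is violated.
All keys have size 1, which rules out partial dependencies — 2NF is satisfied.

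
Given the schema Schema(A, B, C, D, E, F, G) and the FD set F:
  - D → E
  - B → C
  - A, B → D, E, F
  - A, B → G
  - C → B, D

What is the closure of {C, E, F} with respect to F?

{B, C, D, E, F}

Start with {C, E, F}.
C → B, D applies; add {B, D} → now {B, C, D, E, F}.
No further FD applies.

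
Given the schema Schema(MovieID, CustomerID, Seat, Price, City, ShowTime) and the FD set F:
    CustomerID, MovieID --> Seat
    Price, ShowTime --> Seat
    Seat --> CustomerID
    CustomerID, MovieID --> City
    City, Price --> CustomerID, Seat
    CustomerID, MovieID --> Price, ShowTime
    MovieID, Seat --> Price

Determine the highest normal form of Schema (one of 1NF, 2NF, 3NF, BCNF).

3NF

Candidate keys: {City, MovieID, Price}, {CustomerID, MovieID}, {MovieID, Price, ShowTime}, {MovieID, Seat}. Prime attributes: {City, CustomerID, MovieID, Price, Seat, ShowTime}.
For Price, ShowTime --> Seat we have {Price, ShowTime}⁺ = {CustomerID, Price, Seat, ShowTime}; {Price, ShowTime} is not a superkey, so BCNF fails.
Since {Seat} ⊆ prime attributes and every other non-superkey FD also has a prime right side, the schema is in 3NF.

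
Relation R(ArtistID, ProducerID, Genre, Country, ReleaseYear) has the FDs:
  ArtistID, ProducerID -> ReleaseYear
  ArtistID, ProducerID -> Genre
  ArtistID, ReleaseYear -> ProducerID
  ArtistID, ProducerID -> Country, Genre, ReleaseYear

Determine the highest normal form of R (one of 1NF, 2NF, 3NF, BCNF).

Candidate keys: {ArtistID, ProducerID}, {ArtistID, ReleaseYear}. Prime attributes: {ArtistID, ProducerID, ReleaseYear}.
Every FD has a superkey on the left, so the relation is in BCNF.

BCNF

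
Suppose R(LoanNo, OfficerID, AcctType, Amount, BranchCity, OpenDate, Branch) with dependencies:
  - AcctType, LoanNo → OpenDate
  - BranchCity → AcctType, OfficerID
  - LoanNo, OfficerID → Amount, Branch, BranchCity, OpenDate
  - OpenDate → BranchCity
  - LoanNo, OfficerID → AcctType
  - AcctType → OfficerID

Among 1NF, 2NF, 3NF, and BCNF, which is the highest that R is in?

Candidate keys: {AcctType, LoanNo}, {BranchCity, LoanNo}, {LoanNo, OfficerID}, {LoanNo, OpenDate}. Prime attributes: {AcctType, BranchCity, LoanNo, OfficerID, OpenDate}.
BranchCity → AcctType, OfficerID breaks BCNF: {BranchCity}⁺ = {AcctType, BranchCity, OfficerID}, so {BranchCity} is not a superkey.
Since {AcctType, OfficerID} ⊆ prime attributes and every other non-superkey FD also has a prime right side, the schema is in 3NF.

3NF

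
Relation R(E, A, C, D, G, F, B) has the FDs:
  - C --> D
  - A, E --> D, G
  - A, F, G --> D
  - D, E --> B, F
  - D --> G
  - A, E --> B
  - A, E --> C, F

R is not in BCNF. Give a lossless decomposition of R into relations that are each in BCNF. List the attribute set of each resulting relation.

Candidate key of the original relation: {A, E}.
In {A, B, C, D, E, F, G}, {C} is not a superkey ({C}⁺ restricted to this set is {C, D, G}), so split on C --> D, G into {C, D, G} and {A, B, C, E, F}.
In {C, D, G}, {D} is not a superkey ({D}⁺ restricted to this set is {D, G}), so split on D --> G into {D, G} and {C, D}.
{D, G}: every determinant is a superkey — BCNF.
{C, D}: every determinant is a superkey — BCNF.
In {A, B, C, E, F}, {C, E} is not a superkey ({C, E}⁺ restricted to this set is {B, C, E, F}), so split on C, E --> B, F into {B, C, E, F} and {A, C, E}.
{B, C, E, F}: every determinant is a superkey — BCNF.
{A, C, E}: every determinant is a superkey — BCNF.

{A, C, E}; {B, C, E, F}; {C, D}; {D, G}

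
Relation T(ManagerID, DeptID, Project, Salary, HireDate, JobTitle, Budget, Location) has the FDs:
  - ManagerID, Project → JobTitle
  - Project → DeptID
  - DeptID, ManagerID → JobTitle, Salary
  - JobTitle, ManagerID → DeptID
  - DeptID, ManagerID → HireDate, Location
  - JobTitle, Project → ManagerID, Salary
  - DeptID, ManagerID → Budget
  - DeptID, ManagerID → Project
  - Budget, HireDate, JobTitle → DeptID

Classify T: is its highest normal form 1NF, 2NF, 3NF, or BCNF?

3NF

Candidate keys: {DeptID, ManagerID}, {JobTitle, ManagerID}, {JobTitle, Project}, {ManagerID, Project}. Prime attributes: {DeptID, JobTitle, ManagerID, Project}.
Project → DeptID breaks BCNF: {Project}⁺ = {DeptID, Project}, so {Project} is not a superkey.
Since {DeptID} ⊆ prime attributes and every other non-superkey FD also has a prime right side, the schema is in 3NF.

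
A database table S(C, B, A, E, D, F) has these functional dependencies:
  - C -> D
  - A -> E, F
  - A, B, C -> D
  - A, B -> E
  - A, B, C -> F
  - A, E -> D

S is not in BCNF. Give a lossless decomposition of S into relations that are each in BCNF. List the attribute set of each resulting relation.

Candidate key of the original relation: {A, B, C}.
{A, B, C, D, E, F}: {C} determines {C, D} here but is not a superkey — split on C -> D, giving {C, D} and {A, B, C, E, F}.
{C, D}: every determinant is a superkey — BCNF.
{A, B, C, E, F}: {A} determines {A, E, F} here but is not a superkey — split on A -> E, F, giving {A, E, F} and {A, B, C}.
{A, E, F}: every determinant is a superkey — BCNF.
{A, B, C}: every determinant is a superkey — BCNF.

{A, B, C}; {A, E, F}; {C, D}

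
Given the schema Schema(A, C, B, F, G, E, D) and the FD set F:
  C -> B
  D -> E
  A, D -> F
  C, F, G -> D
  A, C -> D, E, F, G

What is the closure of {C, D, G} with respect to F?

Start with {C, D, G}.
C -> B applies; add {B} → now {B, C, D, G}.
D -> E applies; add {E} → now {B, C, D, E, G}.
No further FD applies.

{B, C, D, E, G}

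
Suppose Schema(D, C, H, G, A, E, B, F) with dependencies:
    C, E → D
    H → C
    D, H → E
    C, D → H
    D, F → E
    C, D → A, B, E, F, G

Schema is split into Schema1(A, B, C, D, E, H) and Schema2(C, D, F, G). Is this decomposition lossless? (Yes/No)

Yes

The shared attributes are {C, D} and {C, D}⁺ = {A, B, C, D, E, F, G, H}.
Schema1 is contained in that closure, so Schema1 ∩ Schema2 → Schema1 holds and the join is lossless.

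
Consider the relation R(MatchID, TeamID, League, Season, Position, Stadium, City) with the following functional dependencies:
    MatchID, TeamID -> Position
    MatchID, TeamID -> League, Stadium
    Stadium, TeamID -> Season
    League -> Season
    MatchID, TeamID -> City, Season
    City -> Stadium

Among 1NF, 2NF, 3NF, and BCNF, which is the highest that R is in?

2NF

Candidate key: {MatchID, TeamID}. Prime attributes: {MatchID, TeamID}.
Stadium, TeamID -> Season: {Stadium, TeamID}⁺ = {Season, Stadium, TeamID}, which is not all of the attributes, so the left side is not a superkey — BCNF is violated.
Because {Season} is non-prime and the left side of Stadium, TeamID -> Season is not a superkey, the relation is not in 3NF.
No proper subset of a key has a non-prime attribute in its closure, so there is no partial dependency; 2NF holds.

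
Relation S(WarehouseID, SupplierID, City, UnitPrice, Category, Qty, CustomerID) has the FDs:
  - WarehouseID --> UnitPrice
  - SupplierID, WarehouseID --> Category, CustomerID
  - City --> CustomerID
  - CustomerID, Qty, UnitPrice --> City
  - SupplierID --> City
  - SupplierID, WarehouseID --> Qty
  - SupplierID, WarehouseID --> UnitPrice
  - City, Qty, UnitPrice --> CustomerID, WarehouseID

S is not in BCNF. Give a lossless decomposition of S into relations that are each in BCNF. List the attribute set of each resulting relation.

Candidate keys of the original relation: {Qty, SupplierID, UnitPrice}, {SupplierID, WarehouseID}.
{Category, City, CustomerID, Qty, SupplierID, UnitPrice, WarehouseID}: {WarehouseID} determines {UnitPrice, WarehouseID} here but is not a superkey — split on WarehouseID --> UnitPrice, giving {UnitPrice, WarehouseID} and {Category, City, CustomerID, Qty, SupplierID, WarehouseID}.
{UnitPrice, WarehouseID} is in BCNF.
{Category, City, CustomerID, Qty, SupplierID, WarehouseID}: {City} determines {City, CustomerID} here but is not a superkey — split on City --> CustomerID, giving {City, CustomerID} and {Category, City, Qty, SupplierID, WarehouseID}.
{City, CustomerID} is in BCNF.
{Category, City, Qty, SupplierID, WarehouseID}: {SupplierID} determines {City, SupplierID} here but is not a superkey — split on SupplierID --> City, giving {City, SupplierID} and {Category, Qty, SupplierID, WarehouseID}.
{City, SupplierID} is in BCNF.
{Category, Qty, SupplierID, WarehouseID} is in BCNF.

{Category, Qty, SupplierID, WarehouseID}; {City, CustomerID}; {City, SupplierID}; {UnitPrice, WarehouseID}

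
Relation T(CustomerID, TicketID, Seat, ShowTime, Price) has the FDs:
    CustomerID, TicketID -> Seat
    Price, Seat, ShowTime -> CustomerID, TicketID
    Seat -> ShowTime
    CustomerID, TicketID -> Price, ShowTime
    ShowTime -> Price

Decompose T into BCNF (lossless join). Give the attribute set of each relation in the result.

Candidate keys of the original relation: {CustomerID, TicketID}, {Seat}.
Within {CustomerID, Price, Seat, ShowTime, TicketID}: {ShowTime}⁺ ∩ {CustomerID, Price, Seat, ShowTime, TicketID} = {Price, ShowTime}, not the whole set, so ShowTime -> Price violates BCNF; decompose into {Price, ShowTime} and {CustomerID, Seat, ShowTime, TicketID}.
{Price, ShowTime} is in BCNF.
{CustomerID, Seat, ShowTime, TicketID} is in BCNF.

{CustomerID, Seat, ShowTime, TicketID}; {Price, ShowTime}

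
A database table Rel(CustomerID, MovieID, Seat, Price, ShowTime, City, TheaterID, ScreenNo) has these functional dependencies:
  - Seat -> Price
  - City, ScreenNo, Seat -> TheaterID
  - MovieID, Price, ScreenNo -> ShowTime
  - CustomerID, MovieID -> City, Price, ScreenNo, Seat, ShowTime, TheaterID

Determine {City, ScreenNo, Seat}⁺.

Start with {City, ScreenNo, Seat}.
Seat -> Price applies; add {Price} → now {City, Price, ScreenNo, Seat}.
City, ScreenNo, Seat -> TheaterID applies; add {TheaterID} → now {City, Price, ScreenNo, Seat, TheaterID}.
No further FD applies.

{City, Price, ScreenNo, Seat, TheaterID}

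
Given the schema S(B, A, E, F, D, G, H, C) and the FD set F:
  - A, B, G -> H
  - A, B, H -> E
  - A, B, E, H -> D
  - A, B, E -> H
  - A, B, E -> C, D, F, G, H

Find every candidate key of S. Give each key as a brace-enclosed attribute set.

{A, B, E}, {A, B, G}, {A, B, H}

Attributes never on any right-hand side: {A, B} — every candidate key must contain all of them.
{A, B, E} is a candidate key since {A, B, E}⁺ = {A, B, C, D, E, F, G, H} covers every attribute.
{A, B, G} is a candidate key since {A, B, G}⁺ = {A, B, C, D, E, F, G, H} covers every attribute.
{A, B, H} is a candidate key since {A, B, H}⁺ = {A, B, C, D, E, F, G, H} covers every attribute.
These are minimal and exhaustive — every other superkey contains one of them.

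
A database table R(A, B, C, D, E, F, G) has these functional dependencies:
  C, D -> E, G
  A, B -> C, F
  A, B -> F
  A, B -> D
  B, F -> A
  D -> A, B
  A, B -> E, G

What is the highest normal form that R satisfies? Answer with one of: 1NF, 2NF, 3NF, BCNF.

BCNF

Candidate keys: {A, B}, {B, F}, {D}. Prime attributes: {A, B, D, F}.
Every FD has a superkey on the left, so the relation is in BCNF.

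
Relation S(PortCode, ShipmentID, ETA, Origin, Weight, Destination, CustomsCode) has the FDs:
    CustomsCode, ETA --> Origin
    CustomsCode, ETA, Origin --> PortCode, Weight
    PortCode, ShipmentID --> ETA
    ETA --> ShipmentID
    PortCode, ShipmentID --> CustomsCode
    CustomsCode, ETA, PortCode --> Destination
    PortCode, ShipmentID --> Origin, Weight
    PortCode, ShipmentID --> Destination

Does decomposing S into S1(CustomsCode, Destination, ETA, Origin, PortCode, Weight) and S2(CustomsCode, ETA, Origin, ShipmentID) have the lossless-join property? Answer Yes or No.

Yes

Common attributes: {CustomsCode, ETA, Origin}; their closure is {CustomsCode, Destination, ETA, Origin, PortCode, ShipmentID, Weight}.
Since S1 ⊆ {CustomsCode, Destination, ETA, Origin, PortCode, ShipmentID, Weight}, the intersection is a superkey of S1; the decomposition is lossless.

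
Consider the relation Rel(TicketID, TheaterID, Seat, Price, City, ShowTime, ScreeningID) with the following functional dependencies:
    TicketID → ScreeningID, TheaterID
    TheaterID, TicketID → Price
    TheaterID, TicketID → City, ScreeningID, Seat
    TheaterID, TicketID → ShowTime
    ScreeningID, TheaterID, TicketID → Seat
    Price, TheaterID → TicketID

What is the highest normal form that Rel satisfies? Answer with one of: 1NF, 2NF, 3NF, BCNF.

BCNF

Candidate keys: {Price, TheaterID}, {TicketID}. Prime attributes: {Price, TheaterID, TicketID}.
Each dependency's left side is a superkey — BCNF holds.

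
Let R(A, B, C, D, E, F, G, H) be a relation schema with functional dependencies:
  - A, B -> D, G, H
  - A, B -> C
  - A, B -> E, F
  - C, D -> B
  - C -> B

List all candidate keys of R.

{A, B}, {A, C}

Attributes never on any right-hand side: {A} — every candidate key must contain it.
Closure of {A, B} is {A, B, C, D, E, F, G, H}, the whole schema; {A, B} is a candidate key.
Closure of {A, C} is {A, B, C, D, E, F, G, H}, the whole schema; {A, C} is a candidate key.
These are minimal and exhaustive — every other superkey contains one of them.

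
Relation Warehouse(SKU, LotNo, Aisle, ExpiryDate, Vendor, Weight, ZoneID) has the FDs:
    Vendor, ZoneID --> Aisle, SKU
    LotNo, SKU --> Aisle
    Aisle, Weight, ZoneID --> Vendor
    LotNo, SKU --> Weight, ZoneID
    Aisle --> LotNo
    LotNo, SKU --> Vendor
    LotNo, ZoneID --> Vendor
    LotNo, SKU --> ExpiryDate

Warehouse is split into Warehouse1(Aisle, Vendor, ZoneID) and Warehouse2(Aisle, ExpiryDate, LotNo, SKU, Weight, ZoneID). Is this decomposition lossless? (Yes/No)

Warehouse1 ∩ Warehouse2 = {Aisle, ZoneID}; its closure under F is {Aisle, ExpiryDate, LotNo, SKU, Vendor, Weight, ZoneID}.
This includes all of Warehouse1, so the common attributes are a superkey of Warehouse1 — the join is lossless.

Yes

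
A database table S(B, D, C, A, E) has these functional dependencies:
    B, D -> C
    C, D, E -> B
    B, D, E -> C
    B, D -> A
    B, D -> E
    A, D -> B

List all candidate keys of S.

{D} never appears on the right of any FD, so every key must include it.
Closure of {A, D} is {A, B, C, D, E}, the whole schema; {A, D} is a candidate key.
Closure of {B, D} is {A, B, C, D, E}, the whole schema; {B, D} is a candidate key.
Closure of {C, D, E} is {A, B, C, D, E}, the whole schema; {C, D, E} is a candidate key.
No proper subset of any of these is a key, and no other minimal superkey exists.

{A, D}, {B, D}, {C, D, E}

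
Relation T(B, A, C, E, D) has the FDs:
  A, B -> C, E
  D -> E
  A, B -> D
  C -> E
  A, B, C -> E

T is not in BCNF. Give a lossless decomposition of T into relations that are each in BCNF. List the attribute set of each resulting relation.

Candidate key of the original relation: {A, B}.
{A, B, C, D, E}: {D} determines {D, E} here but is not a superkey — split on D -> E, giving {D, E} and {A, B, C, D}.
{D, E} is in BCNF.
{A, B, C, D} is in BCNF.

{A, B, C, D}; {D, E}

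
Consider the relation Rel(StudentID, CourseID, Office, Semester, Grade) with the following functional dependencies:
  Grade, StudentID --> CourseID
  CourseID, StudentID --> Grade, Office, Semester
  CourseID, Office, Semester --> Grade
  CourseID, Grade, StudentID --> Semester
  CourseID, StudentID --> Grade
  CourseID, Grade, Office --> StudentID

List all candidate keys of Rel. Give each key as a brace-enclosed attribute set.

{CourseID, Grade, Office}, {CourseID, Office, Semester}, {CourseID, StudentID}, {Grade, StudentID}

{CourseID, StudentID}⁺ = {CourseID, Grade, Office, Semester, StudentID}, which is every attribute, so {CourseID, StudentID} is a candidate key.
{Grade, StudentID}⁺ = {CourseID, Grade, Office, Semester, StudentID}, which is every attribute, so {Grade, StudentID} is a candidate key.
{CourseID, Grade, Office}⁺ = {CourseID, Grade, Office, Semester, StudentID}, which is every attribute, so {CourseID, Grade, Office} is a candidate key.
{CourseID, Office, Semester}⁺ = {CourseID, Grade, Office, Semester, StudentID}, which is every attribute, so {CourseID, Office, Semester} is a candidate key.
These are minimal and exhaustive — every other superkey contains one of them.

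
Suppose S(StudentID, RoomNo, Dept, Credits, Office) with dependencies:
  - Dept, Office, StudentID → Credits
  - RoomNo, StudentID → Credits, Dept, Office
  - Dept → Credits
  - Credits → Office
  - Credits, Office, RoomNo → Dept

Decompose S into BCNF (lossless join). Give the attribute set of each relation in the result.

{Credits, Dept}; {Credits, Office}; {Dept, Office}; {Dept, RoomNo, StudentID}

Candidate key of the original relation: {RoomNo, StudentID}.
{Credits, Dept, Office, RoomNo, StudentID}: {Dept, Office, StudentID} determines {Credits, Dept, Office, StudentID} here but is not a superkey — split on Dept, Office, StudentID → Credits, giving {Credits, Dept, Office, StudentID} and {Dept, Office, RoomNo, StudentID}.
{Credits, Dept, Office, StudentID}: {Dept} determines {Credits, Dept, Office} here but is not a superkey — split on Dept → Credits, Office, giving {Credits, Dept, Office} and {Dept, StudentID}.
{Credits, Dept, Office}: {Credits} determines {Credits, Office} here but is not a superkey — split on Credits → Office, giving {Credits, Office} and {Credits, Dept}.
{Credits, Office} has no BCNF violation.
{Credits, Dept} has no BCNF violation.
{Dept, StudentID} has no BCNF violation.
{Dept, Office, RoomNo, StudentID}: {Dept} determines {Dept, Office} here but is not a superkey — split on Dept → Office, giving {Dept, Office} and {Dept, RoomNo, StudentID}.
{Dept, Office} has no BCNF violation.
{Dept, RoomNo, StudentID} has no BCNF violation.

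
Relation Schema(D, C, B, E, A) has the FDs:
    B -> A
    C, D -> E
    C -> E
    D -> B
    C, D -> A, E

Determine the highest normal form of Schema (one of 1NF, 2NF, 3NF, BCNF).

1NF

Candidate key: {C, D}. Prime attributes: {C, D}.
B -> A: {B}⁺ = {A, B}, which is not all of the attributes, so the left side is not a superkey — BCNF is violated.
B -> A determines the non-prime attribute {A} from a non-superkey — 3NF is violated.
Since {C} ⊂ {C, D} and {C}⁺ ⊇ {E} with {E} non-prime, there is a partial dependency; 2NF fails.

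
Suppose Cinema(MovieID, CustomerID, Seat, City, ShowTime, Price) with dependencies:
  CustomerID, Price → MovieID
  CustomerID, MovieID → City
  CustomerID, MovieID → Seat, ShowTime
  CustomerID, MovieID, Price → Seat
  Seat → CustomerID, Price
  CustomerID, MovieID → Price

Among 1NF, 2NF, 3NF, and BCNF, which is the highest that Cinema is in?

Candidate keys: {CustomerID, MovieID}, {CustomerID, Price}, {Seat}. Prime attributes: {CustomerID, MovieID, Price, Seat}.
The left-hand side of every FD is a superkey, so BCNF is satisfied.

BCNF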